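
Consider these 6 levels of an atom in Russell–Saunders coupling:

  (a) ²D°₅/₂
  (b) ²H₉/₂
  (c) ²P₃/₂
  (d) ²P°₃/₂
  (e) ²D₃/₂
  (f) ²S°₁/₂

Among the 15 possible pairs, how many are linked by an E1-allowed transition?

(a)–(b): forbidden (ΔL, ΔJ).
(a)–(c): allowed.
(a)–(d): forbidden (parity).
(a)–(e): allowed.
(a)–(f): forbidden (parity, ΔL, ΔJ).
(b)–(c): forbidden (parity, ΔL, ΔJ).
(b)–(d): forbidden (ΔL, ΔJ).
(b)–(e): forbidden (parity, ΔL, ΔJ).
(b)–(f): forbidden (ΔL, ΔJ).
(c)–(d): allowed.
(c)–(e): forbidden (parity).
(c)–(f): allowed.
(d)–(e): allowed.
(d)–(f): forbidden (parity).
(e)–(f): forbidden (ΔL).
Allowed pairs: 5 of 15.

5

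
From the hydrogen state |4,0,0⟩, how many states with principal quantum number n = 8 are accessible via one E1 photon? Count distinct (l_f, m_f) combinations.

3

E1 requires Δl = ±1, so l_f ∈ {-1, 1}; with 0 ≤ l_f ≤ n_f−1 = 7, the allowed l_f values are {1}.
For l_f = 1: m_f ∈ {m_i−1, m_i, m_i+1} ∩ [−1, 1] = {-1, 0, 1} → 3 states.
Total: 3.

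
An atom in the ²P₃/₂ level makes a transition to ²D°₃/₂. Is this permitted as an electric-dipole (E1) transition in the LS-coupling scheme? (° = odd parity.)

allowed

Parity must change: even → odd — ok.
ΔS = 0: S: 1/2 → 1/2 — ok.
ΔL = 0, ±1 (not L=0↔0): L: 1 → 2, ΔL = +1 — ok.
ΔJ = 0, ±1 (not J=0↔0): J: 3/2 → 3/2, ΔJ = +0 — ok.
All four E1 rules are satisfied.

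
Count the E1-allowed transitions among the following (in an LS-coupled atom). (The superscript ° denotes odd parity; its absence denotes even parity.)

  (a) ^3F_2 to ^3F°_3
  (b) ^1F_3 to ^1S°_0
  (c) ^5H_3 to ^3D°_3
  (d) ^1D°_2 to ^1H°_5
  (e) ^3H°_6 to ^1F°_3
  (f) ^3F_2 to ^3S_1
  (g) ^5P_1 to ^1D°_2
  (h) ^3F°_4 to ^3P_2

(a) allowed
(b) forbidden (ΔL, ΔJ fail)
(c) forbidden (ΔS, ΔL fail)
(d) forbidden (parity, ΔL, ΔJ fail)
(e) forbidden (parity, ΔS, ΔL, ΔJ fail)
(f) forbidden (parity, ΔL fail)
(g) forbidden (ΔS fails)
(h) forbidden (ΔL, ΔJ fail)
Total allowed: 1 of 8.

1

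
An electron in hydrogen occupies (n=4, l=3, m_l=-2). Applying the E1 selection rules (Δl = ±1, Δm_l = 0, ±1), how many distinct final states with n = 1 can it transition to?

E1 requires l_f ∈ {2, 4}, but neither lies in [0, 0], so no final state is reachable.
Total: 0.

0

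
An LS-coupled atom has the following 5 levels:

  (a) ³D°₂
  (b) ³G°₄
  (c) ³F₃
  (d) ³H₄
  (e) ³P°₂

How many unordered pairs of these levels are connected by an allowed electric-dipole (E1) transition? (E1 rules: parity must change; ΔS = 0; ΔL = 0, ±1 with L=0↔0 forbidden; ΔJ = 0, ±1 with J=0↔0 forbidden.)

3

(a)–(b): forbidden (parity, ΔL, ΔJ).
(a)–(c): allowed.
(a)–(d): forbidden (ΔL, ΔJ).
(a)–(e): forbidden (parity).
(b)–(c): allowed.
(b)–(d): allowed.
(b)–(e): forbidden (parity, ΔL, ΔJ).
(c)–(d): forbidden (parity, ΔL).
(c)–(e): forbidden (ΔL).
(d)–(e): forbidden (ΔL, ΔJ).
Allowed pairs: 3 of 10.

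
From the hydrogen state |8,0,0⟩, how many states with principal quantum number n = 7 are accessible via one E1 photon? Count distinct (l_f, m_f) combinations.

E1 requires Δl = ±1, so l_f ∈ {-1, 1}; with 0 ≤ l_f ≤ n_f−1 = 6, the allowed l_f values are {1}.
For l_f = 1: m_f ∈ {m_i−1, m_i, m_i+1} ∩ [−1, 1] = {-1, 0, 1} → 3 states.
Total: 3.

3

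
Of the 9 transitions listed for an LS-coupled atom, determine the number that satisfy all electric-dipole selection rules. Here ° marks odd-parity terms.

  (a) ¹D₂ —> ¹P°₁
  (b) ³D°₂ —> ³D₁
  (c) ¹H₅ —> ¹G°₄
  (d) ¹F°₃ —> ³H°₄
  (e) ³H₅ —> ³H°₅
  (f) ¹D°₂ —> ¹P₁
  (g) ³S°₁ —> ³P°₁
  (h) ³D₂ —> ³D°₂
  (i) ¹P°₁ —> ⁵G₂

6

(a) allowed
(b) allowed
(c) allowed
(d) forbidden (parity, ΔS, ΔL fail)
(e) allowed
(f) allowed
(g) forbidden (parity fails)
(h) allowed
(i) forbidden (ΔS, ΔL fail)
Total allowed: 6 of 9.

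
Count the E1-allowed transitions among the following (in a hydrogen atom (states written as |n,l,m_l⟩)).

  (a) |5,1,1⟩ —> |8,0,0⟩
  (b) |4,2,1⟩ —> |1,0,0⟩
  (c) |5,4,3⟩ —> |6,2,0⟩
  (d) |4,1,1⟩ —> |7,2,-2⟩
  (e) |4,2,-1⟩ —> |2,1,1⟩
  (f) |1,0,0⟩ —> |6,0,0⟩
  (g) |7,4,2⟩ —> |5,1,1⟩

1

(a) allowed
(b) forbidden — Δl = -2 (E1 requires Δl = ±1)
(c) forbidden — Δl = -2 (E1 requires Δl = ±1); Δm_l = -3 (E1 requires Δm_l = 0, ±1)
(d) forbidden — Δm_l = -3 (E1 requires Δm_l = 0, ±1)
(e) forbidden — Δm_l = +2 (E1 requires Δm_l = 0, ±1)
(f) forbidden — Δl = +0 (E1 requires Δl = ±1)
(g) forbidden — Δl = -3 (E1 requires Δl = ±1)
Total allowed: 1 of 7.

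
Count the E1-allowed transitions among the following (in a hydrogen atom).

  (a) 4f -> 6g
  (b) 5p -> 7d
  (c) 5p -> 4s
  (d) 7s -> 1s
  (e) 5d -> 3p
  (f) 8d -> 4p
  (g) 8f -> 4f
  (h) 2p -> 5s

(a) allowed
(b) allowed
(c) allowed
(d) forbidden — Δl = +0 (E1 requires Δl = ±1)
(e) allowed
(f) allowed
(g) forbidden — Δl = +0 (E1 requires Δl = ±1)
(h) allowed
Total allowed: 6 of 8.

6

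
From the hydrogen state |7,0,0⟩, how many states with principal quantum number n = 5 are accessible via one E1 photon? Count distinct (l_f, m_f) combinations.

3

E1 requires Δl = ±1, so l_f ∈ {-1, 1}; with 0 ≤ l_f ≤ n_f−1 = 4, the allowed l_f values are {1}.
For l_f = 1: m_f ∈ {m_i−1, m_i, m_i+1} ∩ [−1, 1] = {-1, 0, 1} → 3 states.
Total: 3.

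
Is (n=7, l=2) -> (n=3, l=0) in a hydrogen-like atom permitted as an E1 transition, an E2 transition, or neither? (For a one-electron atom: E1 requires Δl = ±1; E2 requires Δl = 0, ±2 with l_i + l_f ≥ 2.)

E2

Δl = 0 − 2 = -2; l_i + l_f = 2.
E1 (Δl = ±1): not satisfied.
E2 (Δl = 0,±2, l_i+l_f ≥ 2): satisfied.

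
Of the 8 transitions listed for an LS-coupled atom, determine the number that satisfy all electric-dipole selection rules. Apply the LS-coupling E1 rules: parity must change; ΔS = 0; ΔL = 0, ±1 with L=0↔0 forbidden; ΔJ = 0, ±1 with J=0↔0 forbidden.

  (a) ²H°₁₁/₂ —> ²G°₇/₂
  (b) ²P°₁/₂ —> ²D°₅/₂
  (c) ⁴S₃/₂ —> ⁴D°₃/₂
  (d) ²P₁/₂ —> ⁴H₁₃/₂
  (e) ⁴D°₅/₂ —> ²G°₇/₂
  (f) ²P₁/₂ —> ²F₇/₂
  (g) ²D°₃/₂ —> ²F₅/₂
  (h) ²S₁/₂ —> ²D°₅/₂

1

(a) forbidden (parity, ΔJ fail)
(b) forbidden (parity, ΔJ fail)
(c) forbidden (ΔL fails)
(d) forbidden (parity, ΔS, ΔL, ΔJ fail)
(e) forbidden (parity, ΔS, ΔL fail)
(f) forbidden (parity, ΔL, ΔJ fail)
(g) allowed
(h) forbidden (ΔL, ΔJ fail)
Total allowed: 1 of 8.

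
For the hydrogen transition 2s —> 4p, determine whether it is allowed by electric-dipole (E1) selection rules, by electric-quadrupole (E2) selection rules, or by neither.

E1

Δl = 1 − 0 = +1; l_i + l_f = 1.
E1 (Δl = ±1): satisfied.
E2 (Δl = 0,±2, l_i+l_f ≥ 2): not satisfied.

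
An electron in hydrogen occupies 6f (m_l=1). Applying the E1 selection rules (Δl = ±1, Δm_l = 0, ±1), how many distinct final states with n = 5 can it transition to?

E1 requires Δl = ±1, so l_f ∈ {2, 4}; with 0 ≤ l_f ≤ n_f−1 = 4, the allowed l_f values are {2, 4}.
For l_f = 2: m_f ∈ {m_i−1, m_i, m_i+1} ∩ [−2, 2] = {0, 1, 2} → 3 states.
For l_f = 4: m_f ∈ {m_i−1, m_i, m_i+1} ∩ [−4, 4] = {0, 1, 2} → 3 states.
Total: 6.

6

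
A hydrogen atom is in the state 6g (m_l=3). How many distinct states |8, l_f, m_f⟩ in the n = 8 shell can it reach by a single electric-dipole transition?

5

E1 requires Δl = ±1, so l_f ∈ {3, 5}; with 0 ≤ l_f ≤ n_f−1 = 7, the allowed l_f values are {3, 5}.
For l_f = 3: m_f ∈ {m_i−1, m_i, m_i+1} ∩ [−3, 3] = {2, 3} → 2 states.
For l_f = 5: m_f ∈ {m_i−1, m_i, m_i+1} ∩ [−5, 5] = {2, 3, 4} → 3 states.
Total: 5.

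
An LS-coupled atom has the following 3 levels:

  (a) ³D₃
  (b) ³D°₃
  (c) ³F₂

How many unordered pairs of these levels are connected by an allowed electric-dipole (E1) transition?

(a)–(b): allowed.
(a)–(c): forbidden (parity).
(b)–(c): allowed.
Allowed pairs: 2 of 3.

2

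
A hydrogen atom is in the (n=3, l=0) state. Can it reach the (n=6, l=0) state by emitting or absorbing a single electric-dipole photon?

l: 0 → 0 (Δl = +0). Δl = ±1 fails.
The transition is electric-dipole forbidden.

forbidden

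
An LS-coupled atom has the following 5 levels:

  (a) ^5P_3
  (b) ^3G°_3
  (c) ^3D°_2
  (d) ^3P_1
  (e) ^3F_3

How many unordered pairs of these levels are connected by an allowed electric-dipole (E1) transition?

3

(a)–(b): forbidden (ΔS, ΔL).
(a)–(c): forbidden (ΔS).
(a)–(d): forbidden (parity, ΔS, ΔJ).
(a)–(e): forbidden (parity, ΔS, ΔL).
(b)–(c): forbidden (parity, ΔL).
(b)–(d): forbidden (ΔL, ΔJ).
(b)–(e): allowed.
(c)–(d): allowed.
(c)–(e): allowed.
(d)–(e): forbidden (parity, ΔL, ΔJ).
Allowed pairs: 3 of 10.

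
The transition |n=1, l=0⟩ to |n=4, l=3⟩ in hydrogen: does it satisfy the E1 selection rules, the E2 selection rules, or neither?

Δl = 3 − 0 = +3; l_i + l_f = 3.
E1 (Δl = ±1): not satisfied.
E2 (Δl = 0,±2, l_i+l_f ≥ 2): not satisfied.

neither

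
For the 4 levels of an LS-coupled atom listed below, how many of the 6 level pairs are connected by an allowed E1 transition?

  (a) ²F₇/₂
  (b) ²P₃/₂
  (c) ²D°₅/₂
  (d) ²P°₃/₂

3

(a)–(b): forbidden (parity, ΔL, ΔJ).
(a)–(c): allowed.
(a)–(d): forbidden (ΔL, ΔJ).
(b)–(c): allowed.
(b)–(d): allowed.
(c)–(d): forbidden (parity).
Allowed pairs: 3 of 6.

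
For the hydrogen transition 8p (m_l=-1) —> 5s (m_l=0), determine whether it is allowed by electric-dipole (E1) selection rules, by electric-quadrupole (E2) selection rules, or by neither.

E1

Δl = 0 − 1 = -1; l_i + l_f = 1.
Δm_l = +1.
E1 (Δl = ±1, |Δm_l| ≤ 1): satisfied.
E2 (Δl = 0,±2, l_i+l_f ≥ 2, |Δm_l| ≤ 2): not satisfied.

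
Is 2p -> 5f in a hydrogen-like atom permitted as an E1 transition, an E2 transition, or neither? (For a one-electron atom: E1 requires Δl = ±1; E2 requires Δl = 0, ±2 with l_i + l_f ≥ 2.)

Δl = 3 − 1 = +2; l_i + l_f = 4.
E1 (Δl = ±1): not satisfied.
E2 (Δl = 0,±2, l_i+l_f ≥ 2): satisfied.

E2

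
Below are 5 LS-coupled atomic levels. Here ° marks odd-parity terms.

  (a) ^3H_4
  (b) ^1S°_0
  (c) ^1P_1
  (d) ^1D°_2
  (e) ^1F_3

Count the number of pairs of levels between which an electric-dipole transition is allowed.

(a)–(b): forbidden (ΔS, ΔL, ΔJ).
(a)–(c): forbidden (parity, ΔS, ΔL, ΔJ).
(a)–(d): forbidden (ΔS, ΔL, ΔJ).
(a)–(e): forbidden (parity, ΔS, ΔL).
(b)–(c): allowed.
(b)–(d): forbidden (parity, ΔL, ΔJ).
(b)–(e): forbidden (ΔL, ΔJ).
(c)–(d): allowed.
(c)–(e): forbidden (parity, ΔL, ΔJ).
(d)–(e): allowed.
Allowed pairs: 3 of 10.

3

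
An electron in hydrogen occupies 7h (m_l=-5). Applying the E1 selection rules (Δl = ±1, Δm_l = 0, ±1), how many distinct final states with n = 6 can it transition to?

1

E1 requires Δl = ±1, so l_f ∈ {4, 6}; with 0 ≤ l_f ≤ n_f−1 = 5, the allowed l_f values are {4}.
For l_f = 4: m_f ∈ {m_i−1, m_i, m_i+1} ∩ [−4, 4] = {-4} → 1 state.
Total: 1.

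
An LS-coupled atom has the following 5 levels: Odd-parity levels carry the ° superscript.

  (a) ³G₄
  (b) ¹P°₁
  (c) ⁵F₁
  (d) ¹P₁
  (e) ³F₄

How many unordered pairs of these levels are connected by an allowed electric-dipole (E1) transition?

1

(a)–(b): forbidden (ΔS, ΔL, ΔJ).
(a)–(c): forbidden (parity, ΔS, ΔJ).
(a)–(d): forbidden (parity, ΔS, ΔL, ΔJ).
(a)–(e): forbidden (parity).
(b)–(c): forbidden (ΔS, ΔL).
(b)–(d): allowed.
(b)–(e): forbidden (ΔS, ΔL, ΔJ).
(c)–(d): forbidden (parity, ΔS, ΔL).
(c)–(e): forbidden (parity, ΔS, ΔJ).
(d)–(e): forbidden (parity, ΔS, ΔL, ΔJ).
Allowed pairs: 1 of 10.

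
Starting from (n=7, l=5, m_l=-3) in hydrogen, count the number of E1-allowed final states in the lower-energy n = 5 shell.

3

E1 requires Δl = ±1, so l_f ∈ {4, 6}; with 0 ≤ l_f ≤ n_f−1 = 4, the allowed l_f values are {4}.
For l_f = 4: m_f ∈ {m_i−1, m_i, m_i+1} ∩ [−4, 4] = {-4, -3, -2} → 3 states.
Total: 3.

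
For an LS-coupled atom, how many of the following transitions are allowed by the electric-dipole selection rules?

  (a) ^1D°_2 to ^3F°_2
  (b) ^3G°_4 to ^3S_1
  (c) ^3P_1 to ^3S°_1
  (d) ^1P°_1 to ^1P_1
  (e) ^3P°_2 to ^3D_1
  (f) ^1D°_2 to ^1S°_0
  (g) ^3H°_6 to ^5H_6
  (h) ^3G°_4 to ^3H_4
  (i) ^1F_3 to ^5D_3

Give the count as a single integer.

(a) forbidden (parity, ΔS fail)
(b) forbidden (ΔL, ΔJ fail)
(c) allowed
(d) allowed
(e) allowed
(f) forbidden (parity, ΔL, ΔJ fail)
(g) forbidden (ΔS fails)
(h) allowed
(i) forbidden (parity, ΔS fail)
Total allowed: 4 of 9.

4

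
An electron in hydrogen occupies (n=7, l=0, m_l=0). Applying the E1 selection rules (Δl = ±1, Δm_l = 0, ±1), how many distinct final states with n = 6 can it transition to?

3

E1 requires Δl = ±1, so l_f ∈ {-1, 1}; with 0 ≤ l_f ≤ n_f−1 = 5, the allowed l_f values are {1}.
For l_f = 1: m_f ∈ {m_i−1, m_i, m_i+1} ∩ [−1, 1] = {-1, 0, 1} → 3 states.
Total: 3.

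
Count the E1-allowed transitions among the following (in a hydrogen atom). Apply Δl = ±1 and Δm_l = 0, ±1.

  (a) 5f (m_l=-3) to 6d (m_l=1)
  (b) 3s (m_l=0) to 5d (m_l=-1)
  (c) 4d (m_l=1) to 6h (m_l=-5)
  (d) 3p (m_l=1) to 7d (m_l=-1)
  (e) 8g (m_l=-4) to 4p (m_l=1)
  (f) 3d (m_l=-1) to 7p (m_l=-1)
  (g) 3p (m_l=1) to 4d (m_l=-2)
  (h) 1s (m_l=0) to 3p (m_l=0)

2

(a) forbidden — Δm_l = +4 (E1 requires Δm_l = 0, ±1)
(b) forbidden — Δl = +2 (E1 requires Δl = ±1)
(c) forbidden — Δl = +3 (E1 requires Δl = ±1); Δm_l = -6 (E1 requires Δm_l = 0, ±1)
(d) forbidden — Δm_l = -2 (E1 requires Δm_l = 0, ±1)
(e) forbidden — Δl = -3 (E1 requires Δl = ±1); Δm_l = +5 (E1 requires Δm_l = 0, ±1)
(f) allowed
(g) forbidden — Δm_l = -3 (E1 requires Δm_l = 0, ±1)
(h) allowed
Total allowed: 2 of 8.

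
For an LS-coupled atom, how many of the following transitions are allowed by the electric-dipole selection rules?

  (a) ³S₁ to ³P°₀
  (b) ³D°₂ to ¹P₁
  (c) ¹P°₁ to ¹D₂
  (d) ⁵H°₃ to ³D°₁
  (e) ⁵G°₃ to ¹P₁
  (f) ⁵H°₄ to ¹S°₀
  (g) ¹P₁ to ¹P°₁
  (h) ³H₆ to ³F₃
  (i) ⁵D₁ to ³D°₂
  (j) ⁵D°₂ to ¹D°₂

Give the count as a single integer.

(a) allowed
(b) forbidden (ΔS fails)
(c) allowed
(d) forbidden (parity, ΔS, ΔL, ΔJ fail)
(e) forbidden (ΔS, ΔL, ΔJ fail)
(f) forbidden (parity, ΔS, ΔL, ΔJ fail)
(g) allowed
(h) forbidden (parity, ΔL, ΔJ fail)
(i) forbidden (ΔS fails)
(j) forbidden (parity, ΔS fail)
Total allowed: 3 of 10.

3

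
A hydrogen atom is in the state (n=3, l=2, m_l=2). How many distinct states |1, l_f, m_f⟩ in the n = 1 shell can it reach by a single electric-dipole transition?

E1 requires l_f ∈ {1, 3}, but neither lies in [0, 0], so no final state is reachable.
Total: 0.

0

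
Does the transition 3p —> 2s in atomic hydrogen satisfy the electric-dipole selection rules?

allowed

Δl = 0 − 1 = -1; the E1 rule Δl = ±1 is ✓.
All E1 selection rules are satisfied.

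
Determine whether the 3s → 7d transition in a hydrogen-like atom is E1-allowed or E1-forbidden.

Initial l = 0, final l = 2, so Δl = +2. E1 requires Δl = ±1: ✗.
The transition is electric-dipole forbidden.

forbidden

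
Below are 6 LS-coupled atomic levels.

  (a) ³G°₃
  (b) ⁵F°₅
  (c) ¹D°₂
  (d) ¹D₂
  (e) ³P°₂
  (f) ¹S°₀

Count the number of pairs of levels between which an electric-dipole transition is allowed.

(a)–(b): forbidden (parity, ΔS, ΔJ).
(a)–(c): forbidden (parity, ΔS, ΔL).
(a)–(d): forbidden (ΔS, ΔL).
(a)–(e): forbidden (parity, ΔL).
(a)–(f): forbidden (parity, ΔS, ΔL, ΔJ).
(b)–(c): forbidden (parity, ΔS, ΔJ).
(b)–(d): forbidden (ΔS, ΔJ).
(b)–(e): forbidden (parity, ΔS, ΔL, ΔJ).
(b)–(f): forbidden (parity, ΔS, ΔL, ΔJ).
(c)–(d): allowed.
(c)–(e): forbidden (parity, ΔS).
(c)–(f): forbidden (parity, ΔL, ΔJ).
(d)–(e): forbidden (ΔS).
(d)–(f): forbidden (ΔL, ΔJ).
(e)–(f): forbidden (parity, ΔS, ΔJ).
Allowed pairs: 1 of 15.

1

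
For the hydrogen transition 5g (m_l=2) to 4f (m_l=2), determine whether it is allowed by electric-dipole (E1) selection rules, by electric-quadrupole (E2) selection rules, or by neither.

E1

Δl = 3 − 4 = -1; l_i + l_f = 7.
Δm_l = +0.
E1 (Δl = ±1, |Δm_l| ≤ 1): satisfied.
E2 (Δl = 0,±2, l_i+l_f ≥ 2, |Δm_l| ≤ 2): not satisfied.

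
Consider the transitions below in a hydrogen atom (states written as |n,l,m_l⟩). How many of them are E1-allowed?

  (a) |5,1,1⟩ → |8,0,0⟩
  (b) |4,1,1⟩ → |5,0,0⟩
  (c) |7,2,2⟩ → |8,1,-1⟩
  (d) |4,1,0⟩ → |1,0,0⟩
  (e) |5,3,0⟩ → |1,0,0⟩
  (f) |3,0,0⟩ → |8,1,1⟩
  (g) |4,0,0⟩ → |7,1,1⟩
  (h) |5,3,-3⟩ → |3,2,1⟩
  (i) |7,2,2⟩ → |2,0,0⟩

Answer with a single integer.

(a) allowed
(b) allowed
(c) forbidden — Δm_l = -3 (E1 requires Δm_l = 0, ±1)
(d) allowed
(e) forbidden — Δl = -3 (E1 requires Δl = ±1)
(f) allowed
(g) allowed
(h) forbidden — Δm_l = +4 (E1 requires Δm_l = 0, ±1)
(i) forbidden — Δl = -2 (E1 requires Δl = ±1); Δm_l = -2 (E1 requires Δm_l = 0, ±1)
Total allowed: 5 of 9.

5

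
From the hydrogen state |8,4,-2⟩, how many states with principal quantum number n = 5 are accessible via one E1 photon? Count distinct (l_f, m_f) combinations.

E1 requires Δl = ±1, so l_f ∈ {3, 5}; with 0 ≤ l_f ≤ n_f−1 = 4, the allowed l_f values are {3}.
For l_f = 3: m_f ∈ {m_i−1, m_i, m_i+1} ∩ [−3, 3] = {-3, -2, -1} → 3 states.
Total: 3.

3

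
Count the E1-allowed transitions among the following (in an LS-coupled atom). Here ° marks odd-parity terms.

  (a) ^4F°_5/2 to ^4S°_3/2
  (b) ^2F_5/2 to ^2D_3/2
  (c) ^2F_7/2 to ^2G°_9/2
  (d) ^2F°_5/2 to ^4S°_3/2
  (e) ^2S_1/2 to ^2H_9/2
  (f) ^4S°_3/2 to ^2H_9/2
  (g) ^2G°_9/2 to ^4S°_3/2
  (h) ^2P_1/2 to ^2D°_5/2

1

(a) forbidden (parity, ΔL fail)
(b) forbidden (parity fails)
(c) allowed
(d) forbidden (parity, ΔS, ΔL fail)
(e) forbidden (parity, ΔL, ΔJ fail)
(f) forbidden (ΔS, ΔL, ΔJ fail)
(g) forbidden (parity, ΔS, ΔL, ΔJ fail)
(h) forbidden (ΔJ fails)
Total allowed: 1 of 8.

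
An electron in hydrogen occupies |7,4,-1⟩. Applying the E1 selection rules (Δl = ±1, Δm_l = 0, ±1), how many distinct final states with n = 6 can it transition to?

6

E1 requires Δl = ±1, so l_f ∈ {3, 5}; with 0 ≤ l_f ≤ n_f−1 = 5, the allowed l_f values are {3, 5}.
For l_f = 3: m_f ∈ {m_i−1, m_i, m_i+1} ∩ [−3, 3] = {-2, -1, 0} → 3 states.
For l_f = 5: m_f ∈ {m_i−1, m_i, m_i+1} ∩ [−5, 5] = {-2, -1, 0} → 3 states.
Total: 6.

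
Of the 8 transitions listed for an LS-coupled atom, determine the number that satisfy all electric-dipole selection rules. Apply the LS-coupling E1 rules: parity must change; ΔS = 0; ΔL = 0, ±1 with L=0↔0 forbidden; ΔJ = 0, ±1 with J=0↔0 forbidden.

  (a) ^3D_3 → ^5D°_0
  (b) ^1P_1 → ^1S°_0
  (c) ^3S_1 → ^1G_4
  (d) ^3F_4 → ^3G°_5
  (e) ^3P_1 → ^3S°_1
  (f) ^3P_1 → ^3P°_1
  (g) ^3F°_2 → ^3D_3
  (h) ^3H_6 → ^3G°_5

6

(a) forbidden (ΔS, ΔJ fail)
(b) allowed
(c) forbidden (parity, ΔS, ΔL, ΔJ fail)
(d) allowed
(e) allowed
(f) allowed
(g) allowed
(h) allowed
Total allowed: 6 of 8.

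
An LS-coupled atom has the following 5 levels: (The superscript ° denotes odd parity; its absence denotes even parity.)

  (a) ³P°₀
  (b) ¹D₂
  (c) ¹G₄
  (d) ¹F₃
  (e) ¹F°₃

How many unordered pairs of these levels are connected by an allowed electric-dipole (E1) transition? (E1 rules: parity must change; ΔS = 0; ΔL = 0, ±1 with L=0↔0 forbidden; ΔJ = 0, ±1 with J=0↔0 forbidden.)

(a)–(b): forbidden (ΔS, ΔJ).
(a)–(c): forbidden (ΔS, ΔL, ΔJ).
(a)–(d): forbidden (ΔS, ΔL, ΔJ).
(a)–(e): forbidden (parity, ΔS, ΔL, ΔJ).
(b)–(c): forbidden (parity, ΔL, ΔJ).
(b)–(d): forbidden (parity).
(b)–(e): allowed.
(c)–(d): forbidden (parity).
(c)–(e): allowed.
(d)–(e): allowed.
Allowed pairs: 3 of 10.

3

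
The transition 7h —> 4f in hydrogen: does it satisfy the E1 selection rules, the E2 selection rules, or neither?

Δl = 3 − 5 = -2; l_i + l_f = 8.
E1 (Δl = ±1): not satisfied.
E2 (Δl = 0,±2, l_i+l_f ≥ 2): satisfied.

E2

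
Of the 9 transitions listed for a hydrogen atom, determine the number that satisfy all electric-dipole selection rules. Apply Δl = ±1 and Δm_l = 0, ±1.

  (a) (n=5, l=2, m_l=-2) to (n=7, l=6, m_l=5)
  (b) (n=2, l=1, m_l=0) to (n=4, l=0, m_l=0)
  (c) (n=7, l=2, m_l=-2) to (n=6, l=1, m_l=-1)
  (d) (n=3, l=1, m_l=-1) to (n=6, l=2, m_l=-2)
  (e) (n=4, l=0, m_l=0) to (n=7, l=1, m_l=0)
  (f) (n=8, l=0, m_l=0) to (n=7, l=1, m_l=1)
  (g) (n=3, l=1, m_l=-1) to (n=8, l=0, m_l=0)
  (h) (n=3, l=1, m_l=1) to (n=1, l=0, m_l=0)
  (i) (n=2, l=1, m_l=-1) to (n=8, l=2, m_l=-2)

8

(a) forbidden — Δl = +4 (E1 requires Δl = ±1); Δm_l = +7 (E1 requires Δm_l = 0, ±1)
(b) allowed
(c) allowed
(d) allowed
(e) allowed
(f) allowed
(g) allowed
(h) allowed
(i) allowed
Total allowed: 8 of 9.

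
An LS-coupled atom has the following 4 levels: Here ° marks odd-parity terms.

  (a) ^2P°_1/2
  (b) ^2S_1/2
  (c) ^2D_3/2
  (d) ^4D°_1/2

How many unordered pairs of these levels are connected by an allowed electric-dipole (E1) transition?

2

(a)–(b): allowed.
(a)–(c): allowed.
(a)–(d): forbidden (parity, ΔS).
(b)–(c): forbidden (parity, ΔL).
(b)–(d): forbidden (ΔS, ΔL).
(c)–(d): forbidden (ΔS).
Allowed pairs: 2 of 6.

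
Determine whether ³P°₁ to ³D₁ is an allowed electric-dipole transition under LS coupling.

Initial level: S=1, L=1, J=1, parity odd. Final level: S=1, L=2, J=1, parity even.
ΔJ = 0, ±1 (not J=0↔0): J: 1 → 1, ΔJ = +0 — satisfied.
ΔL = 0, ±1 (not L=0↔0): L: 1 → 2, ΔL = +1 — satisfied.
ΔS = 0: S: 1 → 1 — satisfied.
Parity must change: odd → even — satisfied.
All four E1 rules are satisfied.

allowed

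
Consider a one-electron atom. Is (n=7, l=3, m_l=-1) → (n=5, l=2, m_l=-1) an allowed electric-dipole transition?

l: 3 → 2 (Δl = -1). Δl = ±1 ✓.
Δm_l = -1 − (-1) = +0. E1 requires Δm_l = 0, ±1: ✓.
All E1 selection rules are satisfied.

allowed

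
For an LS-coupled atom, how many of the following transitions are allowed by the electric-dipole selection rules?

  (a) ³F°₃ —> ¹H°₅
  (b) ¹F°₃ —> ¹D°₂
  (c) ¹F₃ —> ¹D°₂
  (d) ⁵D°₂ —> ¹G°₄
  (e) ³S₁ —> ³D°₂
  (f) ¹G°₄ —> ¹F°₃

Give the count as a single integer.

(a) forbidden (parity, ΔS, ΔL, ΔJ fail)
(b) forbidden (parity fails)
(c) allowed
(d) forbidden (parity, ΔS, ΔL, ΔJ fail)
(e) forbidden (ΔL fails)
(f) forbidden (parity fails)
Total allowed: 1 of 6.

1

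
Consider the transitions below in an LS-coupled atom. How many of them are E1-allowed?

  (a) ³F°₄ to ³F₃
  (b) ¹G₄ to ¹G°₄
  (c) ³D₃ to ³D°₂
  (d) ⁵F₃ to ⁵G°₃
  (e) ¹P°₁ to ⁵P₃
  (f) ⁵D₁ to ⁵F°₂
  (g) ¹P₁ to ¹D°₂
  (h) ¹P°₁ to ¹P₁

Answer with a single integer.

(a) allowed
(b) allowed
(c) allowed
(d) allowed
(e) forbidden (ΔS, ΔJ fail)
(f) allowed
(g) allowed
(h) allowed
Total allowed: 7 of 8.

7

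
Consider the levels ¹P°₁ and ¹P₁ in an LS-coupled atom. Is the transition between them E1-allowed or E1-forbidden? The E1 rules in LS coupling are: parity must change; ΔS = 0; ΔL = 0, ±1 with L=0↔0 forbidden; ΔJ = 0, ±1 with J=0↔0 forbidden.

Parity must change: odd → even — passes.
ΔS = 0: S: 0 → 0 — passes.
ΔL = 0, ±1 (not L=0↔0): L: 1 → 1, ΔL = +0 — passes.
ΔJ = 0, ±1 (not J=0↔0): J: 1 → 1, ΔJ = +0 — passes.
All four E1 rules are satisfied.

allowed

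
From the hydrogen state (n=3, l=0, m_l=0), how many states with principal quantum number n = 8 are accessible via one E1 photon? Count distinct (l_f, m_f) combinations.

E1 requires Δl = ±1, so l_f ∈ {-1, 1}; with 0 ≤ l_f ≤ n_f−1 = 7, the allowed l_f values are {1}.
For l_f = 1: m_f ∈ {m_i−1, m_i, m_i+1} ∩ [−1, 1] = {-1, 0, 1} → 3 states.
Total: 3.

3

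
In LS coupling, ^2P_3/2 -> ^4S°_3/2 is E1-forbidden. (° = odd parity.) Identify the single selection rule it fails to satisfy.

the ΔS = 0 rule

Reading off the term symbols: S 1/2→3/2, L 1→0, J 3/2→3/2, parity even→odd.
Parity must change: even → odd — satisfied.
ΔS = 0: S: 1/2 → 3/2 — violated.
ΔL = 0, ±1 (not L=0↔0): L: 1 → 0, ΔL = -1 — satisfied.
ΔJ = 0, ±1 (not J=0↔0): J: 3/2 → 3/2, ΔJ = +0 — satisfied.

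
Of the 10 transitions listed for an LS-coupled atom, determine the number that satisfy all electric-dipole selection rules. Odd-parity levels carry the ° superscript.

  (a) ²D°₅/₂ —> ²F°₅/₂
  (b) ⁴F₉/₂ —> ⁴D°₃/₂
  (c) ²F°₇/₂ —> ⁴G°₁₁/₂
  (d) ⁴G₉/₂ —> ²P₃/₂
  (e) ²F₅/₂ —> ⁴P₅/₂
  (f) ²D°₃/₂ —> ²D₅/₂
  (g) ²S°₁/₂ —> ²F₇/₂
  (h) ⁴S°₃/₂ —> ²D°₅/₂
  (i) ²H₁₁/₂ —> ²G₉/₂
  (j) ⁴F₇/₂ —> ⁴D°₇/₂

(a) forbidden (parity fails)
(b) forbidden (ΔJ fails)
(c) forbidden (parity, ΔS, ΔJ fail)
(d) forbidden (parity, ΔS, ΔL, ΔJ fail)
(e) forbidden (parity, ΔS, ΔL fail)
(f) allowed
(g) forbidden (ΔL, ΔJ fail)
(h) forbidden (parity, ΔS, ΔL fail)
(i) forbidden (parity fails)
(j) allowed
Total allowed: 2 of 10.

2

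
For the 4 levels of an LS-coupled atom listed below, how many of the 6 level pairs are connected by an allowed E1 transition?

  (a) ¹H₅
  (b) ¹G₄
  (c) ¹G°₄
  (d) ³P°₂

2

(a)–(b): forbidden (parity).
(a)–(c): allowed.
(a)–(d): forbidden (ΔS, ΔL, ΔJ).
(b)–(c): allowed.
(b)–(d): forbidden (ΔS, ΔL, ΔJ).
(c)–(d): forbidden (parity, ΔS, ΔL, ΔJ).
Allowed pairs: 2 of 6.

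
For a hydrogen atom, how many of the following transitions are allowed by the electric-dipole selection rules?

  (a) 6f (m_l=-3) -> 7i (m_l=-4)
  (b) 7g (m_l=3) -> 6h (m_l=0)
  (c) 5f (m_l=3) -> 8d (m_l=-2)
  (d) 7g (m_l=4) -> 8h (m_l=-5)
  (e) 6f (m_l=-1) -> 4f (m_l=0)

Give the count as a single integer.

0

(a) forbidden — Δl = +3 (E1 requires Δl = ±1)
(b) forbidden — Δm_l = -3 (E1 requires Δm_l = 0, ±1)
(c) forbidden — Δm_l = -5 (E1 requires Δm_l = 0, ±1)
(d) forbidden — Δm_l = -9 (E1 requires Δm_l = 0, ±1)
(e) forbidden — Δl = +0 (E1 requires Δl = ±1)
Total allowed: 0 of 5.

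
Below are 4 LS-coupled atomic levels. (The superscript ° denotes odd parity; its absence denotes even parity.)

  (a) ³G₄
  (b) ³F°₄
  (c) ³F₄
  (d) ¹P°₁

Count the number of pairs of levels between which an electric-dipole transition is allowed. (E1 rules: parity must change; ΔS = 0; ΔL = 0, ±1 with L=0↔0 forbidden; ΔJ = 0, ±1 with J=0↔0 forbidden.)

2

(a)–(b): allowed.
(a)–(c): forbidden (parity).
(a)–(d): forbidden (ΔS, ΔL, ΔJ).
(b)–(c): allowed.
(b)–(d): forbidden (parity, ΔS, ΔL, ΔJ).
(c)–(d): forbidden (ΔS, ΔL, ΔJ).
Allowed pairs: 2 of 6.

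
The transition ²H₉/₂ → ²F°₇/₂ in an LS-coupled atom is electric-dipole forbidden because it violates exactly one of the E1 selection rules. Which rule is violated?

Reading off the term symbols: S 1/2→1/2, L 5→3, J 9/2→7/2, parity even→odd.
Parity must change: even → odd — satisfied.
ΔS = 0: S: 1/2 → 1/2 — satisfied.
ΔL = 0, ±1 (not L=0↔0): L: 5 → 3, ΔL = -2 — violated.
ΔJ = 0, ±1 (not J=0↔0): J: 9/2 → 7/2, ΔJ = -1 — satisfied.

the ΔL = 0, ±1 rule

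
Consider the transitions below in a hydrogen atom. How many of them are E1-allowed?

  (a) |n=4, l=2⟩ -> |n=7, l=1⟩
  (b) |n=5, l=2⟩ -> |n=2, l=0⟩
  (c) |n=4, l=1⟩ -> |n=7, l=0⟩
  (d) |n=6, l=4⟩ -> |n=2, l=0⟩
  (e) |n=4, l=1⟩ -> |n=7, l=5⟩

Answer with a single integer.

(a) allowed
(b) forbidden — Δl = -2 (E1 requires Δl = ±1)
(c) allowed
(d) forbidden — Δl = -4 (E1 requires Δl = ±1)
(e) forbidden — Δl = +4 (E1 requires Δl = ±1)
Total allowed: 2 of 5.

2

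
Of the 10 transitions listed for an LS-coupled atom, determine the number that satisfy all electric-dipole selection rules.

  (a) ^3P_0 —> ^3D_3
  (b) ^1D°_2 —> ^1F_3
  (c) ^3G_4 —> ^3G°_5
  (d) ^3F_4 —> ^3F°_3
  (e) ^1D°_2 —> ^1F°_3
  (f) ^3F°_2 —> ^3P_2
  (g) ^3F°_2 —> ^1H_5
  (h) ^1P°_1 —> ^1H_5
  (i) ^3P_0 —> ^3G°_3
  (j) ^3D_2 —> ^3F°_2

4

(a) forbidden (parity, ΔJ fail)
(b) allowed
(c) allowed
(d) allowed
(e) forbidden (parity fails)
(f) forbidden (ΔL fails)
(g) forbidden (ΔS, ΔL, ΔJ fail)
(h) forbidden (ΔL, ΔJ fail)
(i) forbidden (ΔL, ΔJ fail)
(j) allowed
Total allowed: 4 of 10.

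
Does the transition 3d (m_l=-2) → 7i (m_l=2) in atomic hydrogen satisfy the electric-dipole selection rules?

forbidden

l: 2 → 6 (Δl = +4). Δl = ±1 fails.
m_l: -2 → 2 (Δm_l = +4). |Δm_l| ≤ 1 fails.
The transition is electric-dipole forbidden.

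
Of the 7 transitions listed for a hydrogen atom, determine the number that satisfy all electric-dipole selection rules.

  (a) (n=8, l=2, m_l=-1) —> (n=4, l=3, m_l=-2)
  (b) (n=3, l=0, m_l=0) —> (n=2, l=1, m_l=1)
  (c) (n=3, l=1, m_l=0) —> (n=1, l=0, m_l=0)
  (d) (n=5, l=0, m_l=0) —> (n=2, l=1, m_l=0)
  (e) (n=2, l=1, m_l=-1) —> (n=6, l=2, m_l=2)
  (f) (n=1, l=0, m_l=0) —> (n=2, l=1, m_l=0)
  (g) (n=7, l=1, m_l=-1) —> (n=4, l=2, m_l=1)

(a) allowed
(b) allowed
(c) allowed
(d) allowed
(e) forbidden — Δm_l = +3 (E1 requires Δm_l = 0, ±1)
(f) allowed
(g) forbidden — Δm_l = +2 (E1 requires Δm_l = 0, ±1)
Total allowed: 5 of 7.

5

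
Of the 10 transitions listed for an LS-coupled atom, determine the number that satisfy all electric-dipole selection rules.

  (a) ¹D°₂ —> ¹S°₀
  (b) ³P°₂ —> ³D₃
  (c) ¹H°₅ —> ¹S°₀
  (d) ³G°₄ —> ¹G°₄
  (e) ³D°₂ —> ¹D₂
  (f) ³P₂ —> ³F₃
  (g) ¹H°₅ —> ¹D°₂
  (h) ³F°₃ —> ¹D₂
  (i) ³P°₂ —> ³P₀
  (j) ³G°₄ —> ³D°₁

(a) forbidden (parity, ΔL, ΔJ fail)
(b) allowed
(c) forbidden (parity, ΔL, ΔJ fail)
(d) forbidden (parity, ΔS fail)
(e) forbidden (ΔS fails)
(f) forbidden (parity, ΔL fail)
(g) forbidden (parity, ΔL, ΔJ fail)
(h) forbidden (ΔS fails)
(i) forbidden (ΔJ fails)
(j) forbidden (parity, ΔL, ΔJ fail)
Total allowed: 1 of 10.

1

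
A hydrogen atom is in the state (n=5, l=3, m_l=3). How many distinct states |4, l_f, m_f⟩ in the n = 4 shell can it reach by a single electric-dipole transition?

E1 requires Δl = ±1, so l_f ∈ {2, 4}; with 0 ≤ l_f ≤ n_f−1 = 3, the allowed l_f values are {2}.
For l_f = 2: m_f ∈ {m_i−1, m_i, m_i+1} ∩ [−2, 2] = {2} → 1 state.
Total: 1.

1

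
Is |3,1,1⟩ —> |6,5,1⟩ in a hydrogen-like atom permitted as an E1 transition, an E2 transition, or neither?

Δl = 5 − 1 = +4; l_i + l_f = 6.
Δm_l = +0.
E1 (Δl = ±1, |Δm_l| ≤ 1): not satisfied.
E2 (Δl = 0,±2, l_i+l_f ≥ 2, |Δm_l| ≤ 2): not satisfied.

neither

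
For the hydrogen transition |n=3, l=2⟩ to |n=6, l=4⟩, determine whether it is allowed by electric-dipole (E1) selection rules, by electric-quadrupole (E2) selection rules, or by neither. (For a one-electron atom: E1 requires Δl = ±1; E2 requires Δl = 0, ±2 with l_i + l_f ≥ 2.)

Δl = 4 − 2 = +2; l_i + l_f = 6.
E1 (Δl = ±1): not satisfied.
E2 (Δl = 0,±2, l_i+l_f ≥ 2): satisfied.

E2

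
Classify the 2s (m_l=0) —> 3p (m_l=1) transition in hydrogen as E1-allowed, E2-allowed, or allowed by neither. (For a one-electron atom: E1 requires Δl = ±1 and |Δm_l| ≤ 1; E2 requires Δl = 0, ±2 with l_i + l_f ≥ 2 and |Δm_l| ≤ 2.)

Δl = 1 − 0 = +1; l_i + l_f = 1.
Δm_l = +1.
E1 (Δl = ±1, |Δm_l| ≤ 1): satisfied.
E2 (Δl = 0,±2, l_i+l_f ≥ 2, |Δm_l| ≤ 2): not satisfied.

E1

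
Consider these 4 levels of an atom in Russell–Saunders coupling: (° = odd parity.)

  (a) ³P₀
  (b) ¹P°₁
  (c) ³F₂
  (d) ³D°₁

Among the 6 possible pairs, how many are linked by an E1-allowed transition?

2

(a)–(b): forbidden (ΔS).
(a)–(c): forbidden (parity, ΔL, ΔJ).
(a)–(d): allowed.
(b)–(c): forbidden (ΔS, ΔL).
(b)–(d): forbidden (parity, ΔS).
(c)–(d): allowed.
Allowed pairs: 2 of 6.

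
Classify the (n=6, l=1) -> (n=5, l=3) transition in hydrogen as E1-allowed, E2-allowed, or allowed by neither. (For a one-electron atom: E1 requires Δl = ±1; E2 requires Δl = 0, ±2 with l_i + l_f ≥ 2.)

E2

Δl = 3 − 1 = +2; l_i + l_f = 4.
E1 (Δl = ±1): not satisfied.
E2 (Δl = 0,±2, l_i+l_f ≥ 2): satisfied.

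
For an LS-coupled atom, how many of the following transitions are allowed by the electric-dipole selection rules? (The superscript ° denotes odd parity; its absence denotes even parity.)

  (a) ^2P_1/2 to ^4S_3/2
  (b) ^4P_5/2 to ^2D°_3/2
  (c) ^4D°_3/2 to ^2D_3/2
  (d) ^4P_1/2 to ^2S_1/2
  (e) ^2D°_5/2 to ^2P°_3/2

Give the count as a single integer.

(a) forbidden (parity, ΔS fail)
(b) forbidden (ΔS fails)
(c) forbidden (ΔS fails)
(d) forbidden (parity, ΔS fail)
(e) forbidden (parity fails)
Total allowed: 0 of 5.

0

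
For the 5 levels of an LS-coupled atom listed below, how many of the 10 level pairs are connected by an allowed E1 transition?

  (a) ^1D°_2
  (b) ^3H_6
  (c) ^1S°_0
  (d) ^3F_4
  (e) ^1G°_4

0

(a)–(b): forbidden (ΔS, ΔL, ΔJ).
(a)–(c): forbidden (parity, ΔL, ΔJ).
(a)–(d): forbidden (ΔS, ΔJ).
(a)–(e): forbidden (parity, ΔL, ΔJ).
(b)–(c): forbidden (ΔS, ΔL, ΔJ).
(b)–(d): forbidden (parity, ΔL, ΔJ).
(b)–(e): forbidden (ΔS, ΔJ).
(c)–(d): forbidden (ΔS, ΔL, ΔJ).
(c)–(e): forbidden (parity, ΔL, ΔJ).
(d)–(e): forbidden (ΔS).
Allowed pairs: 0 of 10.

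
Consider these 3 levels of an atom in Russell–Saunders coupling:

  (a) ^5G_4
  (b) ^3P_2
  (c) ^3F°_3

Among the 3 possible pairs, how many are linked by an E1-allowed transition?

(a)–(b): forbidden (parity, ΔS, ΔL, ΔJ).
(a)–(c): forbidden (ΔS).
(b)–(c): forbidden (ΔL).
Allowed pairs: 0 of 3.

0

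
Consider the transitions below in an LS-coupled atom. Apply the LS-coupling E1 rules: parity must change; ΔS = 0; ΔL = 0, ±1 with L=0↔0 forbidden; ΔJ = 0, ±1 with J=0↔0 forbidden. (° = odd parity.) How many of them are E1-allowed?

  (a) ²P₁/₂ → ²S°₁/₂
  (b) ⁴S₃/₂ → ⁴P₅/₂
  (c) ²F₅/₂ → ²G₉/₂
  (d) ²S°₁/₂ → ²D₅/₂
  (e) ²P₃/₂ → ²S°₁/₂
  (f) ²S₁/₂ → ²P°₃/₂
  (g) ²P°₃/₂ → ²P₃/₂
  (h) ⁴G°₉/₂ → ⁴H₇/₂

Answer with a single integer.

(a) allowed
(b) forbidden (parity fails)
(c) forbidden (parity, ΔJ fail)
(d) forbidden (ΔL, ΔJ fail)
(e) allowed
(f) allowed
(g) allowed
(h) allowed
Total allowed: 5 of 8.

5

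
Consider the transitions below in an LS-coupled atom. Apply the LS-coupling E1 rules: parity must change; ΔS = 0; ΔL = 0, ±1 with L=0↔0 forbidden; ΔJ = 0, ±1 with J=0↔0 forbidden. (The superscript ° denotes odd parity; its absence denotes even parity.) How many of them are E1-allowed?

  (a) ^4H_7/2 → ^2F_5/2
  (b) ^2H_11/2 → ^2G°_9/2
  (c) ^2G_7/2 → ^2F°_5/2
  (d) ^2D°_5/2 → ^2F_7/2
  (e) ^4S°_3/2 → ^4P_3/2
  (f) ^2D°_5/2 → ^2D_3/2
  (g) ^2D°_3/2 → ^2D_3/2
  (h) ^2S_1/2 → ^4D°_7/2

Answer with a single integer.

6

(a) forbidden (parity, ΔS, ΔL fail)
(b) allowed
(c) allowed
(d) allowed
(e) allowed
(f) allowed
(g) allowed
(h) forbidden (ΔS, ΔL, ΔJ fail)
Total allowed: 6 of 8.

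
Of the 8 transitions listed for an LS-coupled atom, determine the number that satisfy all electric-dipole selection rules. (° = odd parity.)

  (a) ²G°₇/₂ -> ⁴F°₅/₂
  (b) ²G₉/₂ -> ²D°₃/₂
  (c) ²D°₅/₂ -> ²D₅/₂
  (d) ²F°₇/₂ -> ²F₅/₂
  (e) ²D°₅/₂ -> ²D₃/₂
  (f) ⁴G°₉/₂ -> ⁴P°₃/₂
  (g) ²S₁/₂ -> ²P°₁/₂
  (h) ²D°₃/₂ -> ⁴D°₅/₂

(a) forbidden (parity, ΔS fail)
(b) forbidden (ΔL, ΔJ fail)
(c) allowed
(d) allowed
(e) allowed
(f) forbidden (parity, ΔL, ΔJ fail)
(g) allowed
(h) forbidden (parity, ΔS fail)
Total allowed: 4 of 8.

4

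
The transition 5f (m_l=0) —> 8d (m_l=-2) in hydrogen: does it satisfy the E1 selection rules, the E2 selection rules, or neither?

neither

Δl = 2 − 3 = -1; l_i + l_f = 5.
Δm_l = -2.
E1 (Δl = ±1, |Δm_l| ≤ 1): not satisfied.
E2 (Δl = 0,±2, l_i+l_f ≥ 2, |Δm_l| ≤ 2): not satisfied.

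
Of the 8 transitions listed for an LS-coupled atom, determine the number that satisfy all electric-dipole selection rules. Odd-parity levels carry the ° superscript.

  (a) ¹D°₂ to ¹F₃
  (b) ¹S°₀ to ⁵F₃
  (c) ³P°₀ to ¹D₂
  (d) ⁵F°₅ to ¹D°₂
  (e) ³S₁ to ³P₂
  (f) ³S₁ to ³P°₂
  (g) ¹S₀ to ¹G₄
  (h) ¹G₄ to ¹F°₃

(a) allowed
(b) forbidden (ΔS, ΔL, ΔJ fail)
(c) forbidden (ΔS, ΔJ fail)
(d) forbidden (parity, ΔS, ΔJ fail)
(e) forbidden (parity fails)
(f) allowed
(g) forbidden (parity, ΔL, ΔJ fail)
(h) allowed
Total allowed: 3 of 8.

3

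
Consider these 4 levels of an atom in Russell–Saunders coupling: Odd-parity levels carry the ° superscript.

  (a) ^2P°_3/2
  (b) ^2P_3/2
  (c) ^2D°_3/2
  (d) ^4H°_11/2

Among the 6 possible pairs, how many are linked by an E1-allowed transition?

2

(a)–(b): allowed.
(a)–(c): forbidden (parity).
(a)–(d): forbidden (parity, ΔS, ΔL, ΔJ).
(b)–(c): allowed.
(b)–(d): forbidden (ΔS, ΔL, ΔJ).
(c)–(d): forbidden (parity, ΔS, ΔL, ΔJ).
Allowed pairs: 2 of 6.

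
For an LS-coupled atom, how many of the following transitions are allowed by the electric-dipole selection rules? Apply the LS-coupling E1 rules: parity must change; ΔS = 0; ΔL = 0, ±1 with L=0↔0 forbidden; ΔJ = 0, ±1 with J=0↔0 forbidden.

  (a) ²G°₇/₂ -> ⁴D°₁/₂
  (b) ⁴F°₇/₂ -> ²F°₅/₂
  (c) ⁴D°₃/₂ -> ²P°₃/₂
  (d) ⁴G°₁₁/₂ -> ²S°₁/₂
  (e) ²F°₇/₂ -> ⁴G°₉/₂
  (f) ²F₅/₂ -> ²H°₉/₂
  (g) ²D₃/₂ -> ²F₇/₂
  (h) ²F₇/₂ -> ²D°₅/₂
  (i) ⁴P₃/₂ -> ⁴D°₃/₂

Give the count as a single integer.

(a) forbidden (parity, ΔS, ΔL, ΔJ fail)
(b) forbidden (parity, ΔS fail)
(c) forbidden (parity, ΔS fail)
(d) forbidden (parity, ΔS, ΔL, ΔJ fail)
(e) forbidden (parity, ΔS fail)
(f) forbidden (ΔL, ΔJ fail)
(g) forbidden (parity, ΔJ fail)
(h) allowed
(i) allowed
Total allowed: 2 of 9.

2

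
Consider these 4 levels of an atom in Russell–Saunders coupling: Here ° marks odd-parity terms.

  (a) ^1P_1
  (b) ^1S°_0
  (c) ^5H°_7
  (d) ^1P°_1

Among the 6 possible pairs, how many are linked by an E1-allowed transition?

(a)–(b): allowed.
(a)–(c): forbidden (ΔS, ΔL, ΔJ).
(a)–(d): allowed.
(b)–(c): forbidden (parity, ΔS, ΔL, ΔJ).
(b)–(d): forbidden (parity).
(c)–(d): forbidden (parity, ΔS, ΔL, ΔJ).
Allowed pairs: 2 of 6.

2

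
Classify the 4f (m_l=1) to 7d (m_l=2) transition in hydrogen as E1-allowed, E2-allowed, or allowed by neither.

E1

Δl = 2 − 3 = -1; l_i + l_f = 5.
Δm_l = +1.
E1 (Δl = ±1, |Δm_l| ≤ 1): satisfied.
E2 (Δl = 0,±2, l_i+l_f ≥ 2, |Δm_l| ≤ 2): not satisfied.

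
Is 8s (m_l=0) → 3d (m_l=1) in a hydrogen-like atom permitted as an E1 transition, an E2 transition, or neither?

Δl = 2 − 0 = +2; l_i + l_f = 2.
Δm_l = +1.
E1 (Δl = ±1, |Δm_l| ≤ 1): not satisfied.
E2 (Δl = 0,±2, l_i+l_f ≥ 2, |Δm_l| ≤ 2): satisfied.

E2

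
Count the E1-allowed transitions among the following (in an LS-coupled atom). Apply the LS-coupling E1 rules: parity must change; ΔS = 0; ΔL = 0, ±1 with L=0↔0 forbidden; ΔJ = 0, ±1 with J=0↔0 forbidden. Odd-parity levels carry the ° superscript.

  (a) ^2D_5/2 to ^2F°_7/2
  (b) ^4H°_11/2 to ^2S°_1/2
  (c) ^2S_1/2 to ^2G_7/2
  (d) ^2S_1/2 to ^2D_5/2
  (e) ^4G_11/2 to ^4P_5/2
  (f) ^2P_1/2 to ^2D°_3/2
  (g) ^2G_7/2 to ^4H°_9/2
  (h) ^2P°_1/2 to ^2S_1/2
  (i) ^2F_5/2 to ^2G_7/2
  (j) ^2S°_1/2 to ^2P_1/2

(a) allowed
(b) forbidden (parity, ΔS, ΔL, ΔJ fail)
(c) forbidden (parity, ΔL, ΔJ fail)
(d) forbidden (parity, ΔL, ΔJ fail)
(e) forbidden (parity, ΔL, ΔJ fail)
(f) allowed
(g) forbidden (ΔS fails)
(h) allowed
(i) forbidden (parity fails)
(j) allowed
Total allowed: 4 of 10.

4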